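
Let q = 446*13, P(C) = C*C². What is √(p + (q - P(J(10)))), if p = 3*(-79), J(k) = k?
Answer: √4561 ≈ 67.535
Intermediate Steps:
P(C) = C³
p = -237
q = 5798
√(p + (q - P(J(10)))) = √(-237 + (5798 - 1*10³)) = √(-237 + (5798 - 1*1000)) = √(-237 + (5798 - 1000)) = √(-237 + 4798) = √4561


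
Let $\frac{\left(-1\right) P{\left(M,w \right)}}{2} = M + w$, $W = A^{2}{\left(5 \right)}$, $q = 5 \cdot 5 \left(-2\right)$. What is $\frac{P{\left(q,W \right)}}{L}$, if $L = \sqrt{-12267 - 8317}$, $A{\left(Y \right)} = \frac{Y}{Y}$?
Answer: $- \frac{49 i \sqrt{5146}}{5146} \approx - 0.68306 i$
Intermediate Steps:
$A{\left(Y \right)} = 1$
$L = 2 i \sqrt{5146}$ ($L = \sqrt{-20584} = 2 i \sqrt{5146} \approx 143.47 i$)
$q = -50$ ($q = 25 \left(-2\right) = -50$)
$W = 1$ ($W = 1^{2} = 1$)
$P{\left(M,w \right)} = - 2 M - 2 w$ ($P{\left(M,w \right)} = - 2 \left(M + w\right) = - 2 M - 2 w$)
$\frac{P{\left(q,W \right)}}{L} = \frac{\left(-2\right) \left(-50\right) - 2}{2 i \sqrt{5146}} = \left(100 - 2\right) \left(- \frac{i \sqrt{5146}}{10292}\right) = 98 \left(- \frac{i \sqrt{5146}}{10292}\right) = - \frac{49 i \sqrt{5146}}{5146}$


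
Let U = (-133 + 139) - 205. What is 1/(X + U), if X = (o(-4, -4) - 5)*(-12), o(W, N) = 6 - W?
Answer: -1/259 ≈ -0.0038610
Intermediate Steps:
U = -199 (U = 6 - 205 = -199)
X = -60 (X = ((6 - 1*(-4)) - 5)*(-12) = ((6 + 4) - 5)*(-12) = (10 - 5)*(-12) = 5*(-12) = -60)
1/(X + U) = 1/(-60 - 199) = 1/(-259) = -1/259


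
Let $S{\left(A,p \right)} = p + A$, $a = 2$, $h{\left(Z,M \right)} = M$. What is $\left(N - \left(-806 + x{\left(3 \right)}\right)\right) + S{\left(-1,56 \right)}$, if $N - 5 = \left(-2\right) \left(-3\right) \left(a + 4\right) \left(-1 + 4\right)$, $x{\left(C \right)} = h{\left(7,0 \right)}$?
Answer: $974$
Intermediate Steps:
$x{\left(C \right)} = 0$
$S{\left(A,p \right)} = A + p$
$N = 113$ ($N = 5 + \left(-2\right) \left(-3\right) \left(2 + 4\right) \left(-1 + 4\right) = 5 + 6 \cdot 6 \cdot 3 = 5 + 6 \cdot 18 = 5 + 108 = 113$)
$\left(N - \left(-806 + x{\left(3 \right)}\right)\right) + S{\left(-1,56 \right)} = \left(113 + \left(806 - 0\right)\right) + \left(-1 + 56\right) = \left(113 + \left(806 + 0\right)\right) + 55 = \left(113 + 806\right) + 55 = 919 + 55 = 974$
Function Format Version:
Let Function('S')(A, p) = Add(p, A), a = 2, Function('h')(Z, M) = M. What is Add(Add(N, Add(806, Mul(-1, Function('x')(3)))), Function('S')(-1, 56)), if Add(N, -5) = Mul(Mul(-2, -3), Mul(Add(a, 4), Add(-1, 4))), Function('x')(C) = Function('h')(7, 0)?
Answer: 974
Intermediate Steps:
Function('x')(C) = 0
Function('S')(A, p) = Add(A, p)
N = 113 (N = Add(5, Mul(Mul(-2, -3), Mul(Add(2, 4), Add(-1, 4)))) = Add(5, Mul(6, Mul(6, 3))) = Add(5, Mul(6, 18)) = Add(5, 108) = 113)
Add(Add(N, Add(806, Mul(-1, Function('x')(3)))), Function('S')(-1, 56)) = Add(Add(113, Add(806, Mul(-1, 0))), Add(-1, 56)) = Add(Add(113, Add(806, 0)), 55) = Add(Add(113, 806), 55) = Add(919, 55) = 974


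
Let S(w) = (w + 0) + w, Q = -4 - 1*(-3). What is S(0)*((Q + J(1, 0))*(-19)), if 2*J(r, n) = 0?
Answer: 0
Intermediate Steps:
Q = -1 (Q = -4 + 3 = -1)
J(r, n) = 0 (J(r, n) = (1/2)*0 = 0)
S(w) = 2*w (S(w) = w + w = 2*w)
S(0)*((Q + J(1, 0))*(-19)) = (2*0)*((-1 + 0)*(-19)) = 0*(-1*(-19)) = 0*19 = 0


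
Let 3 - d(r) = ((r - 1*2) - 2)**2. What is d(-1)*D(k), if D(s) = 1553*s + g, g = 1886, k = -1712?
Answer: 58450700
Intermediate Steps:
d(r) = 3 - (-4 + r)**2 (d(r) = 3 - ((r - 1*2) - 2)**2 = 3 - ((r - 2) - 2)**2 = 3 - ((-2 + r) - 2)**2 = 3 - (-4 + r)**2)
D(s) = 1886 + 1553*s (D(s) = 1553*s + 1886 = 1886 + 1553*s)
d(-1)*D(k) = (3 - (-4 - 1)**2)*(1886 + 1553*(-1712)) = (3 - 1*(-5)**2)*(1886 - 2658736) = (3 - 1*25)*(-2656850) = (3 - 25)*(-2656850) = -22*(-2656850) = 58450700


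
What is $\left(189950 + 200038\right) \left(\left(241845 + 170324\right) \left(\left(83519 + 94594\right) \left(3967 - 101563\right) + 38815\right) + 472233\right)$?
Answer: $-2794172639270270437872$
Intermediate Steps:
$\left(189950 + 200038\right) \left(\left(241845 + 170324\right) \left(\left(83519 + 94594\right) \left(3967 - 101563\right) + 38815\right) + 472233\right) = 389988 \left(412169 \left(178113 \left(-97596\right) + 38815\right) + 472233\right) = 389988 \left(412169 \left(-17383116348 + 38815\right) + 472233\right) = 389988 \left(412169 \left(-17383077533\right) + 472233\right) = 389988 \left(-7164765683699077 + 472233\right) = 389988 \left(-7164765683226844\right) = -2794172639270270437872$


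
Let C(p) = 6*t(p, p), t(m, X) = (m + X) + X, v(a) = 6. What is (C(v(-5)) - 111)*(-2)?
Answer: 6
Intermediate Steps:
t(m, X) = m + 2*X (t(m, X) = (X + m) + X = m + 2*X)
C(p) = 18*p (C(p) = 6*(p + 2*p) = 6*(3*p) = 18*p)
(C(v(-5)) - 111)*(-2) = (18*6 - 111)*(-2) = (108 - 111)*(-2) = -3*(-2) = 6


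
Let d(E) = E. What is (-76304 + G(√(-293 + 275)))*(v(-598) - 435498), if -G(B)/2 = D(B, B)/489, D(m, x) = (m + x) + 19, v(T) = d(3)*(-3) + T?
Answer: 16272252416870/489 + 1744420*I*√2/163 ≈ 3.3277e+10 + 15135.0*I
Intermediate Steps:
v(T) = -9 + T (v(T) = 3*(-3) + T = -9 + T)
D(m, x) = 19 + m + x
G(B) = -38/489 - 4*B/489 (G(B) = -2*(19 + B + B)/489 = -2*(19 + 2*B)/489 = -2*(19/489 + 2*B/489) = -38/489 - 4*B/489)
(-76304 + G(√(-293 + 275)))*(v(-598) - 435498) = (-76304 + (-38/489 - 4*√(-293 + 275)/489))*((-9 - 598) - 435498) = (-76304 + (-38/489 - 4*I*√2/163))*(-607 - 435498) = (-76304 + (-38/489 - 4*I*√2/163))*(-436105) = (-37312694/489 - 4*I*√2/163)*(-436105) = 16272252416870/489 + 1744420*I*√2/163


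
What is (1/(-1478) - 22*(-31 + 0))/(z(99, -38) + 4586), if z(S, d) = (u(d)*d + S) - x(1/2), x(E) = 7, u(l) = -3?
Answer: 1007995/7082576 ≈ 0.14232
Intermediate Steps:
z(S, d) = -7 + S - 3*d (z(S, d) = (-3*d + S) - 1*7 = (S - 3*d) - 7 = -7 + S - 3*d)
(1/(-1478) - 22*(-31 + 0))/(z(99, -38) + 4586) = (1/(-1478) - 22*(-31 + 0))/((-7 + 99 - 3*(-38)) + 4586) = (-1/1478 - 22*(-31))/((-7 + 99 + 114) + 4586) = (-1/1478 + 682)/(206 + 4586) = (1007995/1478)/4792 = (1007995/1478)*(1/4792) = 1007995/7082576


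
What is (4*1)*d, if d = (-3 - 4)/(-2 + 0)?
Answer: 14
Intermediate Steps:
d = 7/2 (d = -7/(-2) = -7*(-1/2) = 7/2 ≈ 3.5000)
(4*1)*d = (4*1)*(7/2) = 4*(7/2) = 14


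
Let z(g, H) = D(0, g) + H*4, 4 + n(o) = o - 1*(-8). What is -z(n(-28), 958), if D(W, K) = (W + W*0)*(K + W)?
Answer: -3832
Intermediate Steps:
n(o) = 4 + o (n(o) = -4 + (o - 1*(-8)) = -4 + (o + 8) = -4 + (8 + o) = 4 + o)
D(W, K) = W*(K + W) (D(W, K) = (W + 0)*(K + W) = W*(K + W))
z(g, H) = 4*H (z(g, H) = 0*(g + 0) + H*4 = 0*g + 4*H = 0 + 4*H = 4*H)
-z(n(-28), 958) = -4*958 = -1*3832 = -3832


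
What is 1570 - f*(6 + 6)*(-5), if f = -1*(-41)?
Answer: 4030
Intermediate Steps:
f = 41
1570 - f*(6 + 6)*(-5) = 1570 - 41*(6 + 6)*(-5) = 1570 - 41*12*(-5) = 1570 - 41*(-60) = 1570 - 1*(-2460) = 1570 + 2460 = 4030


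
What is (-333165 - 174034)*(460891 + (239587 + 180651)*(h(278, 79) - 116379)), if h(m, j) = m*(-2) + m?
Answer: 24864540067276525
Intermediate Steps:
h(m, j) = -m (h(m, j) = -2*m + m = -m)
(-333165 - 174034)*(460891 + (239587 + 180651)*(h(278, 79) - 116379)) = (-333165 - 174034)*(460891 + (239587 + 180651)*(-1*278 - 116379)) = -507199*(460891 + 420238*(-278 - 116379)) = -507199*(460891 + 420238*(-116657)) = -507199*(460891 - 49023704366) = -507199*(-49023243475) = 24864540067276525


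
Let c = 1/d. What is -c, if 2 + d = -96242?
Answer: 1/96244 ≈ 1.0390e-5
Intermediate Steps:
d = -96244 (d = -2 - 96242 = -96244)
c = -1/96244 (c = 1/(-96244) = -1/96244 ≈ -1.0390e-5)
-c = -1*(-1/96244) = 1/96244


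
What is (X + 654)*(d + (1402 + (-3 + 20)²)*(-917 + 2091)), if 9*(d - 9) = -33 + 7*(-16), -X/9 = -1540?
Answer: 86440749196/3 ≈ 2.8814e+10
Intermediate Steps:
X = 13860 (X = -9*(-1540) = 13860)
d = -64/9 (d = 9 + (-33 + 7*(-16))/9 = 9 + (-33 - 112)/9 = 9 + (⅑)*(-145) = 9 - 145/9 = -64/9 ≈ -7.1111)
(X + 654)*(d + (1402 + (-3 + 20)²)*(-917 + 2091)) = (13860 + 654)*(-64/9 + (1402 + (-3 + 20)²)*(-917 + 2091)) = 14514*(-64/9 + (1402 + 17²)*1174) = 14514*(-64/9 + (1402 + 289)*1174) = 14514*(-64/9 + 1691*1174) = 14514*(-64/9 + 1985234) = 14514*(17867042/9) = 86440749196/3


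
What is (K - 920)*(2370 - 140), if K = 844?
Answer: -169480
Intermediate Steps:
(K - 920)*(2370 - 140) = (844 - 920)*(2370 - 140) = -76*2230 = -169480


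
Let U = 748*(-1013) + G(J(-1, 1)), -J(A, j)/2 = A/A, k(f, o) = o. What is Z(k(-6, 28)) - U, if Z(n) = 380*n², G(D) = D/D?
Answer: 1055643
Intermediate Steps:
J(A, j) = -2 (J(A, j) = -2*A/A = -2*1 = -2)
G(D) = 1
U = -757723 (U = 748*(-1013) + 1 = -757724 + 1 = -757723)
Z(k(-6, 28)) - U = 380*28² - 1*(-757723) = 380*784 + 757723 = 297920 + 757723 = 1055643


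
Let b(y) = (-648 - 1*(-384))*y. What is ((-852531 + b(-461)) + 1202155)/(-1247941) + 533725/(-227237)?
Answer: -773160470961/283578369017 ≈ -2.7264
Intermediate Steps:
b(y) = -264*y (b(y) = (-648 + 384)*y = -264*y)
((-852531 + b(-461)) + 1202155)/(-1247941) + 533725/(-227237) = ((-852531 - 264*(-461)) + 1202155)/(-1247941) + 533725/(-227237) = ((-852531 + 121704) + 1202155)*(-1/1247941) + 533725*(-1/227237) = (-730827 + 1202155)*(-1/1247941) - 533725/227237 = 471328*(-1/1247941) - 533725/227237 = -471328/1247941 - 533725/227237 = -773160470961/283578369017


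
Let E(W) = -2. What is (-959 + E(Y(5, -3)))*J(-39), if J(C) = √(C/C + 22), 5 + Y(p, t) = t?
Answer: -961*√23 ≈ -4608.8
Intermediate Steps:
Y(p, t) = -5 + t
J(C) = √23 (J(C) = √(1 + 22) = √23)
(-959 + E(Y(5, -3)))*J(-39) = (-959 - 2)*√23 = -961*√23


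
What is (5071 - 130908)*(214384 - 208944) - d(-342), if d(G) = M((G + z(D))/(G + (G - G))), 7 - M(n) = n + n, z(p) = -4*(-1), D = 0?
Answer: -117058611739/171 ≈ -6.8455e+8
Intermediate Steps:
z(p) = 4
M(n) = 7 - 2*n (M(n) = 7 - (n + n) = 7 - 2*n)
d(G) = 7 - 2*(4 + G)/G (d(G) = 7 - 2*(G + 4)/(G + (G - G)) = 7 - 2*(4 + G)/(G + 0) = 7 - 2*(4 + G)/G)
(5071 - 130908)*(214384 - 208944) - d(-342) = (5071 - 130908)*(214384 - 208944) - (5 - 8/(-342)) = -125837*5440 - (5 - 8*(-1/342)) = -684553280 - (5 + 4/171) = -684553280 - 1*859/171 = -684553280 - 859/171 = -117058611739/171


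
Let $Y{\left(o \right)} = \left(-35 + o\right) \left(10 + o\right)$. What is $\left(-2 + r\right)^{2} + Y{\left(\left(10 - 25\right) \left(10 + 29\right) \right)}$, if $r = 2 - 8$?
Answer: $356564$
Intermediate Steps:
$r = -6$ ($r = 2 - 8 = -6$)
$\left(-2 + r\right)^{2} + Y{\left(\left(10 - 25\right) \left(10 + 29\right) \right)} = \left(-2 - 6\right)^{2} - \left(350 - \left(10 - 25\right)^{2} \left(10 + 29\right)^{2} + 25 \left(10 - 25\right) \left(10 + 29\right)\right) = \left(-8\right)^{2} - \left(350 - 342225 + 25 \left(-15\right) 39\right) = 64 - \left(-14275 - 342225\right) = 64 + \left(-350 + 342225 + 14625\right) = 64 + 356500 = 356564$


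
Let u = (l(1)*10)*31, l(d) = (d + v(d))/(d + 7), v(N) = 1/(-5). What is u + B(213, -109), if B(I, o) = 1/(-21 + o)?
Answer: 4029/130 ≈ 30.992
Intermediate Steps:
v(N) = -⅕
l(d) = (-⅕ + d)/(7 + d) (l(d) = (d - ⅕)/(d + 7) = (-⅕ + d)/(7 + d))
u = 31 (u = (((-⅕ + 1)/(7 + 1))*10)*31 = (((⅘)/8)*10)*31 = (((⅛)*(⅘))*10)*31 = ((⅒)*10)*31 = 1*31 = 31)
u + B(213, -109) = 31 + 1/(-21 - 109) = 31 + 1/(-130) = 31 - 1/130 = 4029/130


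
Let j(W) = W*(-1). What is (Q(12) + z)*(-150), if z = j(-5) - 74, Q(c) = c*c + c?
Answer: -13050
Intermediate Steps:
j(W) = -W
Q(c) = c + c² (Q(c) = c² + c = c + c²)
z = -69 (z = -1*(-5) - 74 = 5 - 74 = -69)
(Q(12) + z)*(-150) = (12*(1 + 12) - 69)*(-150) = (12*13 - 69)*(-150) = (156 - 69)*(-150) = 87*(-150) = -13050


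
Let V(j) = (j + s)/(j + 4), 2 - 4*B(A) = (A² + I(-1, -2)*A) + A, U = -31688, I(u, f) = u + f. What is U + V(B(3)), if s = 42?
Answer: -475153/15 ≈ -31677.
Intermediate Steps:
I(u, f) = f + u
B(A) = ½ + A/2 - A²/4 (B(A) = ½ - ((A² + (-2 - 1)*A) + A)/4 = ½ - ((A² - 3*A) + A)/4 = ½ - (A² - 2*A)/4 = ½ + (A/2 - A²/4) = ½ + A/2 - A²/4)
V(j) = (42 + j)/(4 + j) (V(j) = (j + 42)/(j + 4) = (42 + j)/(4 + j))
U + V(B(3)) = -31688 + (42 + (½ + (½)*3 - ¼*3²))/(4 + (½ + (½)*3 - ¼*3²)) = -31688 + (42 + (½ + 3/2 - ¼*9))/(4 + (½ + 3/2 - ¼*9)) = -31688 + (42 + (½ + 3/2 - 9/4))/(4 + (½ + 3/2 - 9/4)) = -31688 + (42 - ¼)/(4 - ¼) = -31688 + (167/4)/(15/4) = -31688 + (4/15)*(167/4) = -31688 + 167/15 = -475153/15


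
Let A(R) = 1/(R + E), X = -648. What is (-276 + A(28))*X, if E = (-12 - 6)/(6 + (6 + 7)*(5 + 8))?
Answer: 436511268/2441 ≈ 1.7882e+5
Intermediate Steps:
E = -18/175 (E = -18/(6 + 13*13) = -18/(6 + 169) = -18/175 ≈ -0.10286)
A(R) = 1/(-18/175 + R) (A(R) = 1/(R - 18/175) = 1/(-18/175 + R))
(-276 + A(28))*X = (-276 + 175/(-18 + 175*28))*(-648) = (-276 + 175/(-18 + 4900))*(-648) = (-276 + 175/4882)*(-648) = -1347257/4882*(-648) = 436511268/2441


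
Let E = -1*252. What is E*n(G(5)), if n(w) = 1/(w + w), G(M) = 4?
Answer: -63/2 ≈ -31.500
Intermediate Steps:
n(w) = 1/(2*w)
E = -252
E*n(G(5)) = -126/4 = -252*1/8 = -63/2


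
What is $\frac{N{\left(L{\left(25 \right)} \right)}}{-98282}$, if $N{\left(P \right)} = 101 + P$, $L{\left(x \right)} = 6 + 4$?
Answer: $- \frac{111}{98282} \approx -0.0011294$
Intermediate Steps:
$L{\left(x \right)} = 10$
$\frac{N{\left(L{\left(25 \right)} \right)}}{-98282} = \frac{101 + 10}{-98282} = 111 \left(- \frac{1}{98282}\right) = - \frac{111}{98282}$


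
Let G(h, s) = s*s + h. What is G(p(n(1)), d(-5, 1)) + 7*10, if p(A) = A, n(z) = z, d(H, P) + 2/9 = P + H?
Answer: 7195/81 ≈ 88.827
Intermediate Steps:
d(H, P) = -2/9 + H + P (d(H, P) = -2/9 + (P + H) = -2/9 + (H + P) = -2/9 + H + P)
G(h, s) = h + s² (G(h, s) = s² + h = h + s²)
G(p(n(1)), d(-5, 1)) + 7*10 = (1 + (-2/9 - 5 + 1)²) + 7*10 = (1 + (-38/9)²) + 70 = (1 + 1444/81) + 70 = 1525/81 + 70 = 7195/81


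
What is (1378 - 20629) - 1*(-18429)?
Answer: -822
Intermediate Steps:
(1378 - 20629) - 1*(-18429) = -19251 + 18429 = -822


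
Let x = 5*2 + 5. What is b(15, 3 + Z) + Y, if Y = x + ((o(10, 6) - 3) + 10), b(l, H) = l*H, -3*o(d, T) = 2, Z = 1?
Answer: 244/3 ≈ 81.333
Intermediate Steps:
o(d, T) = -⅔ (o(d, T) = -⅓*2 = -⅔)
b(l, H) = H*l
x = 15 (x = 10 + 5 = 15)
Y = 64/3 (Y = 15 + ((-⅔ - 3) + 10) = 15 + (-11/3 + 10) = 15 + 19/3 = 64/3 ≈ 21.333)
b(15, 3 + Z) + Y = (3 + 1)*15 + 64/3 = 4*15 + 64/3 = 60 + 64/3 = 244/3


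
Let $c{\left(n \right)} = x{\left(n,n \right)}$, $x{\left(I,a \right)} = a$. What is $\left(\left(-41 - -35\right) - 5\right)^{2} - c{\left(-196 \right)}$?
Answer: $317$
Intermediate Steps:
$c{\left(n \right)} = n$
$\left(\left(-41 - -35\right) - 5\right)^{2} - c{\left(-196 \right)} = \left(\left(-41 - -35\right) - 5\right)^{2} - -196 = \left(\left(-41 + 35\right) - 5\right)^{2} + 196 = \left(-6 - 5\right)^{2} + 196 = \left(-11\right)^{2} + 196 = 121 + 196 = 317$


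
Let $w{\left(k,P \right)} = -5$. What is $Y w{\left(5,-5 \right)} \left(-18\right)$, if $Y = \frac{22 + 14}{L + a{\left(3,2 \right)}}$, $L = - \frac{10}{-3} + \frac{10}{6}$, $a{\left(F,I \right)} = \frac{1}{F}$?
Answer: $\frac{1215}{2} \approx 607.5$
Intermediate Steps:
$L = 5$ ($L = \left(-10\right) \left(- \frac{1}{3}\right) + 10 \cdot \frac{1}{6} = \frac{10}{3} + \frac{5}{3} = 5$)
$Y = \frac{27}{4}$ ($Y = \frac{22 + 14}{5 + \frac{1}{3}} = \frac{36}{5 + \frac{1}{3}} = \frac{36}{\frac{16}{3}} = 36 \cdot \frac{3}{16} = \frac{27}{4} \approx 6.75$)
$Y w{\left(5,-5 \right)} \left(-18\right) = \frac{27}{4} \left(-5\right) \left(-18\right) = \left(- \frac{135}{4}\right) \left(-18\right) = \frac{1215}{2}$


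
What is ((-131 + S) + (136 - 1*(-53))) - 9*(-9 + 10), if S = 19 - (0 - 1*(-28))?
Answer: 40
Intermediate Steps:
S = -9 (S = 19 - (0 + 28) = 19 - 1*28 = 19 - 28 = -9)
((-131 + S) + (136 - 1*(-53))) - 9*(-9 + 10) = ((-131 - 9) + (136 - 1*(-53))) - 9*(-9 + 10) = (-140 + (136 + 53)) - 9*1 = (-140 + 189) - 9 = 49 - 9 = 40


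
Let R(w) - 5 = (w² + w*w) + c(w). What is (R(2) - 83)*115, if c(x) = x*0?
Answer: -8050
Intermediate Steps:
c(x) = 0
R(w) = 5 + 2*w² (R(w) = 5 + ((w² + w*w) + 0) = 5 + ((w² + w²) + 0) = 5 + (2*w² + 0) = 5 + 2*w²)
(R(2) - 83)*115 = ((5 + 2*2²) - 83)*115 = ((5 + 2*4) - 83)*115 = ((5 + 8) - 83)*115 = (13 - 83)*115 = -70*115 = -8050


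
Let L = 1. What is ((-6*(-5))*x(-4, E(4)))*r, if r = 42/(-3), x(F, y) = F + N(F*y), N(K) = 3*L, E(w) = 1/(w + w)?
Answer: 420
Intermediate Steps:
E(w) = 1/(2*w)
N(K) = 3 (N(K) = 3*1 = 3)
x(F, y) = 3 + F (x(F, y) = F + 3 = 3 + F)
r = -14 (r = 42*(-⅓) = -14)
((-6*(-5))*x(-4, E(4)))*r = ((-6*(-5))*(3 - 4))*(-14) = (30*(-1))*(-14) = -30*(-14) = 420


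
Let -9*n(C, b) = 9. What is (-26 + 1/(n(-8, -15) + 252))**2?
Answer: 42575625/63001 ≈ 675.79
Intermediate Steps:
n(C, b) = -1 (n(C, b) = -1/9*9 = -1)
(-26 + 1/(n(-8, -15) + 252))**2 = (-26 + 1/(-1 + 252))**2 = (-26 + 1/251)**2 = (-6525/251)**2 = 42575625/63001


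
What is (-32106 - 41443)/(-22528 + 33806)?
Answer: -73549/11278 ≈ -6.5215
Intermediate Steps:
(-32106 - 41443)/(-22528 + 33806) = -73549/11278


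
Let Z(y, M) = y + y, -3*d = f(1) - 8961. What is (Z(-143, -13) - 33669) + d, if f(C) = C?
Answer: -92905/3 ≈ -30968.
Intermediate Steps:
d = 8960/3 (d = -(1 - 8961)/3 = -1/3*(-8960) = 8960/3 ≈ 2986.7)
Z(y, M) = 2*y
(Z(-143, -13) - 33669) + d = (2*(-143) - 33669) + 8960/3 = (-286 - 33669) + 8960/3 = -33955 + 8960/3 = -92905/3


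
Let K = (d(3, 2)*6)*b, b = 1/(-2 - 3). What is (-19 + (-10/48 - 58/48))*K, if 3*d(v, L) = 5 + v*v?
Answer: 343/3 ≈ 114.33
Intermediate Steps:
d(v, L) = 5/3 + v**2/3 (d(v, L) = (5 + v*v)/3 = (5 + v**2)/3 = 5/3 + v**2/3)
b = -1/5 (b = 1/(-5) = -1/5 ≈ -0.20000)
K = -28/5 (K = ((5/3 + (1/3)*3**2)*6)*(-1/5) = ((5/3 + (1/3)*9)*6)*(-1/5) = ((5/3 + 3)*6)*(-1/5) = ((14/3)*6)*(-1/5) = 28*(-1/5) = -28/5 ≈ -5.6000)
(-19 + (-10/48 - 58/48))*K = (-19 + (-10/48 - 58/48))*(-28/5) = (-19 + (-10*1/48 - 58*1/48))*(-28/5) = (-19 + (-5/24 - 29/24))*(-28/5) = (-19 - 17/12)*(-28/5) = -245/12*(-28/5) = 343/3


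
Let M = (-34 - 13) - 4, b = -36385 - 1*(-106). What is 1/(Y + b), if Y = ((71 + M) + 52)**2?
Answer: -1/31095 ≈ -3.2159e-5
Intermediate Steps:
b = -36279 (b = -36385 + 106 = -36279)
M = -51 (M = -47 - 4 = -51)
Y = 5184 (Y = ((71 - 51) + 52)**2 = (20 + 52)**2 = 72**2 = 5184)
1/(Y + b) = 1/(5184 - 36279) = 1/(-31095) = -1/31095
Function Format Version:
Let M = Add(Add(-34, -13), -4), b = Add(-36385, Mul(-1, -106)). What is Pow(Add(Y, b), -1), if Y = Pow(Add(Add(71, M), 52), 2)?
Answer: Rational(-1, 31095) ≈ -3.2159e-5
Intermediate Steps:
b = -36279 (b = Add(-36385, 106) = -36279)
M = -51 (M = Add(-47, -4) = -51)
Y = 5184 (Y = Pow(Add(Add(71, -51), 52), 2) = Pow(Add(20, 52), 2) = Pow(72, 2) = 5184)
Pow(Add(Y, b), -1) = Pow(Add(5184, -36279), -1) = Pow(-31095, -1) = Rational(-1, 31095)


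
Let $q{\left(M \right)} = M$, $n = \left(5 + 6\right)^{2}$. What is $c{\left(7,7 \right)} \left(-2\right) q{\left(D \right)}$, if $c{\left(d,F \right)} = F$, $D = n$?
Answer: $-1694$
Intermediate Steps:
$n = 121$ ($n = 11^{2} = 121$)
$D = 121$
$c{\left(7,7 \right)} \left(-2\right) q{\left(D \right)} = 7 \left(-2\right) 121 = \left(-14\right) 121 = -1694$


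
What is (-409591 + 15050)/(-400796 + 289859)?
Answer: 394541/110937 ≈ 3.5564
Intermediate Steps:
(-409591 + 15050)/(-400796 + 289859) = -394541/(-110937) = -394541*(-1/110937) = 394541/110937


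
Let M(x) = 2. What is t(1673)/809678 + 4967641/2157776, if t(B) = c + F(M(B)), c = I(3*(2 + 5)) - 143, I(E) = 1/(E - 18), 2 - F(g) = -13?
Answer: 6032871230293/2620655634192 ≈ 2.3020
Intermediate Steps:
F(g) = 15 (F(g) = 2 - 1*(-13) = 2 + 13 = 15)
I(E) = 1/(-18 + E)
c = -428/3 (c = 1/(-18 + 3*(2 + 5)) - 143 = 1/(-18 + 3*7) - 143 = 1/(-18 + 21) - 143 = 1/3 - 143 = -428/3 ≈ -142.67)
t(B) = -383/3 (t(B) = -428/3 + 15 = -383/3)
t(1673)/809678 + 4967641/2157776 = -383/3/809678 + 4967641/2157776 = -383/3*1/809678 + 4967641*(1/2157776) = -383/2429034 + 4967641/2157776 = 6032871230293/2620655634192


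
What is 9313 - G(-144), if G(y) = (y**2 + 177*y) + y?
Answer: 14209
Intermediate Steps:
G(y) = y**2 + 178*y
9313 - G(-144) = 9313 - (-144)*(178 - 144) = 9313 - (-144)*34 = 9313 - 1*(-4896) = 9313 + 4896 = 14209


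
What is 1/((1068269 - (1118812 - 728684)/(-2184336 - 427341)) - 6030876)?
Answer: -2611677/12960726171811 ≈ -2.0151e-7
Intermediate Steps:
1/((1068269 - (1118812 - 728684)/(-2184336 - 427341)) - 6030876) = 1/((1068269 - 390128/(-2611677)) - 6030876) = 1/((1068269 - 390128*(-1)/2611677) - 6030876) = 1/((1068269 - 1*(-390128/2611677)) - 6030876) = 1/((1068269 + 390128/2611677) - 6030876) = 1/(2789973967241/2611677 - 6030876) = 1/(-12960726171811/2611677) = -2611677/12960726171811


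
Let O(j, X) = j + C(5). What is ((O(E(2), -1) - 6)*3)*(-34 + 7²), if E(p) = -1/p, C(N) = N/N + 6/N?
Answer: -387/2 ≈ -193.50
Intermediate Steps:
C(N) = 1 + 6/N
O(j, X) = 11/5 + j (O(j, X) = j + (6 + 5)/5 = j + (⅕)*11 = j + 11/5 = 11/5 + j)
((O(E(2), -1) - 6)*3)*(-34 + 7²) = (((11/5 - 1/2) - 6)*3)*(-34 + 7²) = (((11/5 - 1*½) - 6)*3)*(-34 + 49) = (((11/5 - ½) - 6)*3)*15 = ((17/10 - 6)*3)*15 = -43/10*3*15 = -129/10*15 = -387/2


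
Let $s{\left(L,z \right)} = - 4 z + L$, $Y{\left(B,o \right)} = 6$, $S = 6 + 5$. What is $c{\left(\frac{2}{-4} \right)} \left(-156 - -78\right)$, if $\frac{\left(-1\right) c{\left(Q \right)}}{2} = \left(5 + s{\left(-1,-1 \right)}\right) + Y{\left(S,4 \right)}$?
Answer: $2184$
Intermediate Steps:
$S = 11$
$s{\left(L,z \right)} = L - 4 z$
$c{\left(Q \right)} = -28$ ($c{\left(Q \right)} = - 2 \left(\left(5 - -3\right) + 6\right) = - 2 \left(\left(5 + \left(-1 + 4\right)\right) + 6\right) = - 2 \left(\left(5 + 3\right) + 6\right) = - 2 \left(8 + 6\right) = \left(-2\right) 14 = -28$)
$c{\left(\frac{2}{-4} \right)} \left(-156 - -78\right) = - 28 \left(-156 - -78\right) = - 28 \left(-156 + 78\right) = \left(-28\right) \left(-78\right) = 2184$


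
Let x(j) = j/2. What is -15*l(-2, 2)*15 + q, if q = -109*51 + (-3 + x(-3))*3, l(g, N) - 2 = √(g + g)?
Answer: -12045/2 - 450*I ≈ -6022.5 - 450.0*I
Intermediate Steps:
x(j) = j/2 (x(j) = j*(½) = j/2)
l(g, N) = 2 + √2*√g (l(g, N) = 2 + √(g + g) = 2 + √(2*g) = 2 + √2*√g)
q = -11145/2 (q = -109*51 + (-3 + (½)*(-3))*3 = -5559 + (-3 - 3/2)*3 = -5559 - 9/2*3 = -5559 - 27/2 = -11145/2 ≈ -5572.5)
-15*l(-2, 2)*15 + q = -15*(2 + √2*√(-2))*15 - 11145/2 = -15*(2 + √2*(I*√2))*15 - 11145/2 = -15*(2 + 2*I)*15 - 11145/2 = (-30 - 30*I)*15 - 11145/2 = (-450 - 450*I) - 11145/2 = -12045/2 - 450*I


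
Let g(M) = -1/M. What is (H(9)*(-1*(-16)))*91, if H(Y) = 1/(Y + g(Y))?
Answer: 819/5 ≈ 163.80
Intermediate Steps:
H(Y) = 1/(Y - 1/Y)
(H(9)*(-1*(-16)))*91 = ((9/(-1 + 9²))*(-1*(-16)))*91 = ((9/(-1 + 81))*16)*91 = ((9/80)*16)*91 = (9/5)*91 = 819/5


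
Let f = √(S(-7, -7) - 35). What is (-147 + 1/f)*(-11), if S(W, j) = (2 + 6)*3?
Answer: 1617 + I*√11 ≈ 1617.0 + 3.3166*I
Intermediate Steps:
S(W, j) = 24 (S(W, j) = 8*3 = 24)
f = I*√11 (f = √(24 - 35) = √(-11) = I*√11 ≈ 3.3166*I)
(-147 + 1/f)*(-11) = (-147 + 1/(I*√11))*(-11) = (-147 - I*√11/11)*(-11) = 1617 + I*√11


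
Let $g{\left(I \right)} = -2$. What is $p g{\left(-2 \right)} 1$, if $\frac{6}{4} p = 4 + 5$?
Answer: $-12$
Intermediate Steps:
$p = 6$ ($p = \frac{2 \left(4 + 5\right)}{3} = \frac{2}{3} \cdot 9 = 6$)
$p g{\left(-2 \right)} 1 = 6 \left(-2\right) 1 = \left(-12\right) 1 = -12$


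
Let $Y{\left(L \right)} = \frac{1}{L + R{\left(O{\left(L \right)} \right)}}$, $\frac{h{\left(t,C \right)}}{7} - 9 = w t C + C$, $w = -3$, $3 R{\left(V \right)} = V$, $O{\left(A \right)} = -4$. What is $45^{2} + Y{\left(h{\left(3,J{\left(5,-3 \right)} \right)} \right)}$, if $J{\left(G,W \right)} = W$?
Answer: $\frac{1395228}{689} \approx 2025.0$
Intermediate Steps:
$R{\left(V \right)} = \frac{V}{3}$
$h{\left(t,C \right)} = 63 + 7 C - 21 C t$ ($h{\left(t,C \right)} = 63 + 7 \left(- 3 t C + C\right) = 63 + 7 \left(- 3 C t + C\right) = 63 + 7 \left(C - 3 C t\right) = 63 - \left(- 7 C + 21 C t\right) = 63 + 7 C - 21 C t$)
$Y{\left(L \right)} = \frac{1}{- \frac{4}{3} + L}$ ($Y{\left(L \right)} = \frac{1}{L + \frac{1}{3} \left(-4\right)} = \frac{1}{L - \frac{4}{3}} = \frac{1}{- \frac{4}{3} + L}$)
$45^{2} + Y{\left(h{\left(3,J{\left(5,-3 \right)} \right)} \right)} = 45^{2} + \frac{3}{-4 + 3 \left(63 + 7 \left(-3\right) - \left(-63\right) 3\right)} = 2025 + \frac{3}{-4 + 3 \left(63 - 21 + 189\right)} = 2025 + \frac{3}{-4 + 3 \cdot 231} = 2025 + \frac{3}{-4 + 693} = 2025 + \frac{3}{689} = \frac{1395228}{689}$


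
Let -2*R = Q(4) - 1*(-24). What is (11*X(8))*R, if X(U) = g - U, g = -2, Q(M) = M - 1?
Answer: 1485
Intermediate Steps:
Q(M) = -1 + M
R = -27/2 (R = -((-1 + 4) - 1*(-24))/2 = -(3 + 24)/2 = -½*27 = -27/2 ≈ -13.500)
X(U) = -2 - U
(11*X(8))*R = (11*(-2 - 1*8))*(-27/2) = (11*(-2 - 8))*(-27/2) = (11*(-10))*(-27/2) = -110*(-27/2) = 1485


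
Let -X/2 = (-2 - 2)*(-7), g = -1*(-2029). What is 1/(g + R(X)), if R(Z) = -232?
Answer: 1/1797 ≈ 0.00055648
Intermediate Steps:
g = 2029
X = -56 (X = -2*(-2 - 2)*(-7) = -(-8)*(-7) = -2*28 = -56)
1/(g + R(X)) = 1/(2029 - 232) = 1/1797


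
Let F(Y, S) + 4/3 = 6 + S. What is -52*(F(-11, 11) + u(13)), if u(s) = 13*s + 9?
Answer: -30212/3 ≈ -10071.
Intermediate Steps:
u(s) = 9 + 13*s
F(Y, S) = 14/3 + S (F(Y, S) = -4/3 + (6 + S) = 14/3 + S)
-52*(F(-11, 11) + u(13)) = -52*((14/3 + 11) + (9 + 13*13)) = -52*(47/3 + (9 + 169)) = -52*(47/3 + 178) = -52*581/3 = -30212/3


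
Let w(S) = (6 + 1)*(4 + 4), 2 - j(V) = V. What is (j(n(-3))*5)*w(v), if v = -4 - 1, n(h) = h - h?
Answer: 560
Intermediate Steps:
n(h) = 0
j(V) = 2 - V
v = -5
w(S) = 56 (w(S) = 7*8 = 56)
(j(n(-3))*5)*w(v) = ((2 - 1*0)*5)*56 = ((2 + 0)*5)*56 = (2*5)*56 = 10*56 = 560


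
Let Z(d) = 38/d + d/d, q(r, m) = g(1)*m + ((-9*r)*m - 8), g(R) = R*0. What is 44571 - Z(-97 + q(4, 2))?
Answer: 7888928/177 ≈ 44570.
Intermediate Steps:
g(R) = 0
q(r, m) = -8 - 9*m*r (q(r, m) = 0*m + ((-9*r)*m - 8) = 0 + (-9*m*r - 8) = 0 + (-8 - 9*m*r) = -8 - 9*m*r)
Z(d) = 1 + 38/d (Z(d) = 38/d + 1 = 1 + 38/d)
44571 - Z(-97 + q(4, 2)) = 44571 - (38 + (-97 + (-8 - 9*2*4)))/(-97 + (-8 - 9*2*4)) = 44571 - (38 + (-97 + (-8 - 72)))/(-97 + (-8 - 72)) = 44571 - (38 + (-97 - 80))/(-97 - 80) = 44571 - (38 - 177)/(-177) = 44571 - (-1)*(-139)/177 = 44571 - 1*139/177 = 44571 - 139/177 = 7888928/177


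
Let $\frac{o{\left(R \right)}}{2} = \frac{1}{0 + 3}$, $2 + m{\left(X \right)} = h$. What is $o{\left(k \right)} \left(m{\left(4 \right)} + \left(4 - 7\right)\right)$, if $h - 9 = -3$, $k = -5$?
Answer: $\frac{2}{3} \approx 0.66667$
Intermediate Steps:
$h = 6$ ($h = 9 - 3 = 6$)
$m{\left(X \right)} = 4$ ($m{\left(X \right)} = -2 + 6 = 4$)
$o{\left(R \right)} = \frac{2}{3}$ ($o{\left(R \right)} = \frac{2}{0 + 3} = \frac{2}{3}$)
$o{\left(k \right)} \left(m{\left(4 \right)} + \left(4 - 7\right)\right) = \frac{2 \left(4 + \left(4 - 7\right)\right)}{3} = \frac{2 \left(4 - 3\right)}{3} = \frac{2}{3} \cdot 1 = \frac{2}{3}$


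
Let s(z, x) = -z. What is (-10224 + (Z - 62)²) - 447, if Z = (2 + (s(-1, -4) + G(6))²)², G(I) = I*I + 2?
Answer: 5379927153418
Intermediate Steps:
G(I) = 2 + I² (G(I) = I² + 2 = 2 + I²)
Z = 2319529 (Z = (2 + (-1*(-1) + (2 + 6²))²)² = (2 + (1 + (2 + 36))²)² = (2 + (1 + 38)²)² = (2 + 39²)² = (2 + 1521)² = 1523² = 2319529)
(-10224 + (Z - 62)²) - 447 = (-10224 + (2319529 - 62)²) - 447 = (-10224 + 2319467²) - 447 = (-10224 + 5379927164089) - 447 = 5379927153865 - 447 = 5379927153418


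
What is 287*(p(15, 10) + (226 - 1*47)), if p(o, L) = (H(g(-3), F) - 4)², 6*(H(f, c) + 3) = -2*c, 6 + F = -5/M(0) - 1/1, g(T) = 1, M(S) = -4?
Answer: 8465639/144 ≈ 58789.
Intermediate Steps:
F = -23/4 (F = -6 + (-5/(-4) - 1/1) = -6 + (-5*(-¼) - 1*1) = -6 + (5/4 - 1) = -6 + ¼ = -23/4 ≈ -5.7500)
H(f, c) = -3 - c/3 (H(f, c) = -3 + (-2*c)/6 = -3 - c/3)
p(o, L) = 3721/144 (p(o, L) = ((-3 - ⅓*(-23/4)) - 4)² = ((-3 + 23/12) - 4)² = (-13/12 - 4)² = (-61/12)² = 3721/144)
287*(p(15, 10) + (226 - 1*47)) = 287*(3721/144 + (226 - 1*47)) = 287*(3721/144 + (226 - 47)) = 287*(3721/144 + 179) = 287*(29497/144) = 8465639/144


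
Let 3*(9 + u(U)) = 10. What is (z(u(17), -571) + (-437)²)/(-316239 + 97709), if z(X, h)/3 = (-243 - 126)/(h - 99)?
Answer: -127950337/146415100 ≈ -0.87389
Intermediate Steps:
u(U) = -17/3 (u(U) = -9 + (⅓)*10 = -9 + 10/3 = -17/3)
z(X, h) = -1107/(-99 + h) (z(X, h) = 3*((-243 - 126)/(h - 99)) = 3*(-369/(-99 + h)) = -1107/(-99 + h))
(z(u(17), -571) + (-437)²)/(-316239 + 97709) = (-1107/(-99 - 571) + (-437)²)/(-316239 + 97709) = (-1107/(-670) + 190969)/(-218530) = (-1107*(-1/670) + 190969)*(-1/218530) = (1107/670 + 190969)*(-1/218530) = (127950337/670)*(-1/218530) = -127950337/146415100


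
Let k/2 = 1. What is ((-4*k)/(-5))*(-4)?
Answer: -32/5 ≈ -6.4000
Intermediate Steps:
k = 2 (k = 2*1 = 2)
((-4*k)/(-5))*(-4) = ((-4*2)/(-5))*(-4) = -⅕*(-8)*(-4) = (8/5)*(-4) = -32/5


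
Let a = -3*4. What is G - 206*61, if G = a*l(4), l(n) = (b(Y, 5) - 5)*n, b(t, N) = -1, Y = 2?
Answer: -12278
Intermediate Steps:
l(n) = -6*n (l(n) = (-1 - 5)*n = -6*n)
a = -12
G = 288 (G = -(-72)*4 = -12*(-24) = 288)
G - 206*61 = 288 - 206*61 = 288 - 12566 = -12278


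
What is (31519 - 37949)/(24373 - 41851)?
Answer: 3215/8739 ≈ 0.36789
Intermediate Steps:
(31519 - 37949)/(24373 - 41851) = -6430/(-17478) = -6430*(-1/17478) = 3215/8739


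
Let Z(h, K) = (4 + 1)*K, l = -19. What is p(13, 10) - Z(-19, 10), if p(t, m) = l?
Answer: -69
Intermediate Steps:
p(t, m) = -19
Z(h, K) = 5*K
p(13, 10) - Z(-19, 10) = -19 - 5*10 = -19 - 1*50 = -19 - 50 = -69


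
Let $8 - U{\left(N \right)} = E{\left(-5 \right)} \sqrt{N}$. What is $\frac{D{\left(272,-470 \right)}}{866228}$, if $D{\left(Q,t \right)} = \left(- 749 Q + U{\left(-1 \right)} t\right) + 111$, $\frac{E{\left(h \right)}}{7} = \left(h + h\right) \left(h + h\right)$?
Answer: $- \frac{207377}{866228} + \frac{82250 i}{216557} \approx -0.2394 + 0.37981 i$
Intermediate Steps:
$E{\left(h \right)} = 28 h^{2}$ ($E{\left(h \right)} = 7 \left(h + h\right) \left(h + h\right) = 7 \cdot 2 h 2 h = 7 \cdot 4 h^{2} = 28 h^{2}$)
$U{\left(N \right)} = 8 - 700 \sqrt{N}$ ($U{\left(N \right)} = 8 - 28 \left(-5\right)^{2} \sqrt{N} = 8 - 28 \cdot 25 \sqrt{N} = 8 - 700 \sqrt{N}$)
$D{\left(Q,t \right)} = 111 - 749 Q + t \left(8 - 700 i\right)$ ($D{\left(Q,t \right)} = \left(- 749 Q + \left(8 - 700 \sqrt{-1}\right) t\right) + 111 = \left(- 749 Q + \left(8 - 700 i\right) t\right) + 111 = \left(- 749 Q + t \left(8 - 700 i\right)\right) + 111 = 111 - 749 Q + t \left(8 - 700 i\right)$)
$\frac{D{\left(272,-470 \right)}}{866228} = \frac{111 - 203728 - 470 \left(8 - 700 i\right)}{866228} = \left(111 - 203728 - \left(3760 - 329000 i\right)\right) \frac{1}{866228} = \left(-207377 + 329000 i\right) \frac{1}{866228} = - \frac{207377}{866228} + \frac{82250 i}{216557}$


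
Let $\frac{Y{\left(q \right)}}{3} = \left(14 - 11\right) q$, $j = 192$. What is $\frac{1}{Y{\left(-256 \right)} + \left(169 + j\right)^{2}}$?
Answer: $\frac{1}{128017} \approx 7.8115 \cdot 10^{-6}$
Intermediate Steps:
$Y{\left(q \right)} = 9 q$ ($Y{\left(q \right)} = 3 \left(14 - 11\right) q = 3 \cdot 3 q = 9 q$)
$\frac{1}{Y{\left(-256 \right)} + \left(169 + j\right)^{2}} = \frac{1}{9 \left(-256\right) + \left(169 + 192\right)^{2}} = \frac{1}{-2304 + 361^{2}} = \frac{1}{-2304 + 130321} = \frac{1}{128017}$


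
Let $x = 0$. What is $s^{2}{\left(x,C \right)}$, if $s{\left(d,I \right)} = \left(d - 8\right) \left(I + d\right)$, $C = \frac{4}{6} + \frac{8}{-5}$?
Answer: $\frac{12544}{225} \approx 55.751$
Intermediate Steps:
$C = - \frac{14}{15}$ ($C = 4 \cdot \frac{1}{6} + 8 \left(- \frac{1}{5}\right) = \frac{2}{3} - \frac{8}{5} = - \frac{14}{15} \approx -0.93333$)
$s{\left(d,I \right)} = \left(-8 + d\right) \left(I + d\right)$ ($s{\left(d,I \right)} = \left(d - 8\right) \left(I + d\right) = \left(-8 + d\right) \left(I + d\right)$)
$s^{2}{\left(x,C \right)} = \left(0^{2} - - \frac{112}{15} - 0 - 0\right)^{2} = \left(0 + \frac{112}{15} + 0 + 0\right)^{2} = \left(\frac{112}{15}\right)^{2} = \frac{12544}{225}$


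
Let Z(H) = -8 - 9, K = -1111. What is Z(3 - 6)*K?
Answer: 18887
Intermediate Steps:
Z(H) = -17
Z(3 - 6)*K = -17*(-1111) = 18887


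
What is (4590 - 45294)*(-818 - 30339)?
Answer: 1268214528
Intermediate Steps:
(4590 - 45294)*(-818 - 30339) = -40704*(-31157) = 1268214528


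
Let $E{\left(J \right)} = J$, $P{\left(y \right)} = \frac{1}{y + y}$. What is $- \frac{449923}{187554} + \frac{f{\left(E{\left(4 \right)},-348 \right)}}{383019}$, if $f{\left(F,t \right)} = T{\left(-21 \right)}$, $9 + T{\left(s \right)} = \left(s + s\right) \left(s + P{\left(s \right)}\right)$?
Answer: $- \frac{2495146889}{1041112254} \approx -2.3966$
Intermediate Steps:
$P{\left(y \right)} = \frac{1}{2 y}$
$T{\left(s \right)} = -9 + 2 s \left(s + \frac{1}{2 s}\right)$ ($T{\left(s \right)} = -9 + \left(s + s\right) \left(s + \frac{1}{2 s}\right) = -9 + 2 s \left(s + \frac{1}{2 s}\right)$)
$f{\left(F,t \right)} = 874$ ($f{\left(F,t \right)} = -8 + 2 \left(-21\right)^{2} = -8 + 2 \cdot 441 = -8 + 882 = 874$)
$- \frac{449923}{187554} + \frac{f{\left(E{\left(4 \right)},-348 \right)}}{383019} = - \frac{449923}{187554} + \frac{874}{383019} = \left(-449923\right) \frac{1}{187554} + 874 \cdot \frac{1}{383019} = - \frac{449923}{187554} + \frac{38}{16653} = - \frac{2495146889}{1041112254}$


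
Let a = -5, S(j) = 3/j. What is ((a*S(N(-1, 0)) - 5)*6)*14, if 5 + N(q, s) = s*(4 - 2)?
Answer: -168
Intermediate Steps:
N(q, s) = -5 + 2*s (N(q, s) = -5 + s*(4 - 2) = -5 + s*2 = -5 + 2*s)
((a*S(N(-1, 0)) - 5)*6)*14 = ((-15/(-5 + 2*0) - 5)*6)*14 = ((-15/(-5 + 0) - 5)*6)*14 = ((-15/(-5) - 5)*6)*14 = ((-15*(-1)/5 - 5)*6)*14 = ((-5*(-⅗) - 5)*6)*14 = ((3 - 5)*6)*14 = -2*6*14 = -12*14 = -168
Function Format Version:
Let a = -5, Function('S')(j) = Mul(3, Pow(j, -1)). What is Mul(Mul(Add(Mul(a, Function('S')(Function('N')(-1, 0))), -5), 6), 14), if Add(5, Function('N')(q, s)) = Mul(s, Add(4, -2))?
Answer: -168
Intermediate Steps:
Function('N')(q, s) = Add(-5, Mul(2, s)) (Function('N')(q, s) = Add(-5, Mul(s, Add(4, -2))) = Add(-5, Mul(s, 2)) = Add(-5, Mul(2, s)))
Mul(Mul(Add(Mul(a, Function('S')(Function('N')(-1, 0))), -5), 6), 14) = Mul(Mul(Add(Mul(-5, Mul(3, Pow(Add(-5, Mul(2, 0)), -1))), -5), 6), 14) = Mul(Mul(Add(Mul(-5, Mul(3, Pow(Add(-5, 0), -1))), -5), 6), 14) = Mul(Mul(Add(Mul(-5, Mul(3, Pow(-5, -1))), -5), 6), 14) = Mul(Mul(Add(Mul(-5, Mul(3, Rational(-1, 5))), -5), 6), 14) = Mul(Mul(Add(Mul(-5, Rational(-3, 5)), -5), 6), 14) = Mul(Mul(Add(3, -5), 6), 14) = Mul(Mul(-2, 6), 14) = Mul(-12, 14) = -168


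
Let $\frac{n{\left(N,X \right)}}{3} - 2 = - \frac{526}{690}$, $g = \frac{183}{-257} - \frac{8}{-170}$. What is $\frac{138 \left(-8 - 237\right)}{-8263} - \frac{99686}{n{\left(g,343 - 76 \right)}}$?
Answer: $- \frac{94711686200}{3528301} \approx -26843.0$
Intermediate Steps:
$g = - \frac{14527}{21845}$ ($g = 183 \left(- \frac{1}{257}\right) - - \frac{4}{85} = - \frac{183}{257} + \frac{4}{85} = - \frac{14527}{21845} \approx -0.665$)
$n{\left(N,X \right)} = \frac{427}{115}$ ($n{\left(N,X \right)} = 6 + 3 \left(- \frac{526}{690}\right) = 6 + 3 \left(\left(-526\right) \frac{1}{690}\right) = 6 + 3 \left(- \frac{263}{345}\right) = 6 - \frac{263}{115} = \frac{427}{115}$)
$\frac{138 \left(-8 - 237\right)}{-8263} - \frac{99686}{n{\left(g,343 - 76 \right)}} = \frac{138 \left(-8 - 237\right)}{-8263} - \frac{99686}{\frac{427}{115}} = 138 \left(-245\right) \left(- \frac{1}{8263}\right) - \frac{11463890}{427} = \left(-33810\right) \left(- \frac{1}{8263}\right) - \frac{11463890}{427} = \frac{33810}{8263} - \frac{11463890}{427} = - \frac{94711686200}{3528301}$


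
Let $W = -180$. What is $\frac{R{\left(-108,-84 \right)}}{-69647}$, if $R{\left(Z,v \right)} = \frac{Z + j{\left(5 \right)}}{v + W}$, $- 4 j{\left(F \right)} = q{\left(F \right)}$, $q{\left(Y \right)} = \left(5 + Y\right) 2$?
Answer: $- \frac{113}{18386808} \approx -6.1457 \cdot 10^{-6}$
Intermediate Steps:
$q{\left(Y \right)} = 10 + 2 Y$
$j{\left(F \right)} = - \frac{5}{2} - \frac{F}{2}$ ($j{\left(F \right)} = - \frac{10 + 2 F}{4} = - \frac{5}{2} - \frac{F}{2}$)
$R{\left(Z,v \right)} = \frac{-5 + Z}{-180 + v}$ ($R{\left(Z,v \right)} = \frac{Z - 5}{v - 180} = \frac{Z - 5}{-180 + v} = \frac{-5 + Z}{-180 + v}$)
$\frac{R{\left(-108,-84 \right)}}{-69647} = \frac{\frac{1}{-180 - 84} \left(-5 - 108\right)}{-69647} = \frac{1}{-264} \left(-113\right) \left(- \frac{1}{69647}\right) = \left(- \frac{1}{264}\right) \left(-113\right) \left(- \frac{1}{69647}\right) = \frac{113}{264} \left(- \frac{1}{69647}\right) = - \frac{113}{18386808}$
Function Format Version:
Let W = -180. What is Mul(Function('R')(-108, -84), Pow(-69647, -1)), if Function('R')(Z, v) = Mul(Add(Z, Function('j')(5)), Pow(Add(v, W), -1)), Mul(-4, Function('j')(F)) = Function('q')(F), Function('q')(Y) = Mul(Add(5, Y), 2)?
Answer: Rational(-113, 18386808) ≈ -6.1457e-6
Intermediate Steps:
Function('q')(Y) = Add(10, Mul(2, Y))
Function('j')(F) = Add(Rational(-5, 2), Mul(Rational(-1, 2), F)) (Function('j')(F) = Mul(Rational(-1, 4), Add(10, Mul(2, F))) = Add(Rational(-5, 2), Mul(Rational(-1, 2), F)))
Function('R')(Z, v) = Mul(Pow(Add(-180, v), -1), Add(-5, Z)) (Function('R')(Z, v) = Mul(Add(Z, Add(Rational(-5, 2), Mul(Rational(-1, 2), 5))), Pow(Add(v, -180), -1)) = Mul(Add(Z, Add(Rational(-5, 2), Rational(-5, 2))), Pow(Add(-180, v), -1)) = Mul(Add(Z, -5), Pow(Add(-180, v), -1)) = Mul(Add(-5, Z), Pow(Add(-180, v), -1)) = Mul(Pow(Add(-180, v), -1), Add(-5, Z)))
Mul(Function('R')(-108, -84), Pow(-69647, -1)) = Mul(Mul(Pow(Add(-180, -84), -1), Add(-5, -108)), Pow(-69647, -1)) = Mul(Mul(Pow(-264, -1), -113), Rational(-1, 69647)) = Mul(Mul(Rational(-1, 264), -113), Rational(-1, 69647)) = Mul(Rational(113, 264), Rational(-1, 69647)) = Rational(-113, 18386808)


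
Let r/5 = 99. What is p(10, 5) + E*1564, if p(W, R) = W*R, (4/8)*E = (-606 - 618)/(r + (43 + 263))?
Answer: -420958/89 ≈ -4729.9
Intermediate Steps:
r = 495 (r = 5*99 = 495)
E = -272/89 (E = 2*((-606 - 618)/(495 + (43 + 263))) = 2*(-1224/(495 + 306)) = 2*(-1224/801) = 2*(-1224*1/801) = 2*(-136/89) = -272/89 ≈ -3.0562)
p(W, R) = R*W
p(10, 5) + E*1564 = 5*10 - 272/89*1564 = 50 - 425408/89 = -420958/89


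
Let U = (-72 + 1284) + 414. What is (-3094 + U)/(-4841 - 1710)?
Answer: 1468/6551 ≈ 0.22409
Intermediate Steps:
U = 1626 (U = 1212 + 414 = 1626)
(-3094 + U)/(-4841 - 1710) = (-3094 + 1626)/(-4841 - 1710) = -1468/(-6551) = -1468*(-1/6551) = 1468/6551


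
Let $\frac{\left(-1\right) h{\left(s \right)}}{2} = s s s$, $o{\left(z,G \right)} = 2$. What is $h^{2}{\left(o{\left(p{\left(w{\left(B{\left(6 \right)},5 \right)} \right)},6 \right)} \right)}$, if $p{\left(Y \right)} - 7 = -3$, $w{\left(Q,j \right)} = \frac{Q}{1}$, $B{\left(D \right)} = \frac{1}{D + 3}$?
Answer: $256$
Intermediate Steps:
$B{\left(D \right)} = \frac{1}{3 + D}$
$w{\left(Q,j \right)} = Q$ ($w{\left(Q,j \right)} = Q 1 = Q$)
$p{\left(Y \right)} = 4$ ($p{\left(Y \right)} = 7 - 3 = 4$)
$h{\left(s \right)} = - 2 s^{3}$ ($h{\left(s \right)} = - 2 s s s = - 2 s^{2} s = - 2 s^{3}$)
$h^{2}{\left(o{\left(p{\left(w{\left(B{\left(6 \right)},5 \right)} \right)},6 \right)} \right)} = \left(- 2 \cdot 2^{3}\right)^{2} = \left(\left(-2\right) 8\right)^{2} = \left(-16\right)^{2} = 256$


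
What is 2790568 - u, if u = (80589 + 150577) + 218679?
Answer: 2340723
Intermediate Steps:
u = 449845 (u = 231166 + 218679 = 449845)
2790568 - u = 2790568 - 1*449845 = 2790568 - 449845 = 2340723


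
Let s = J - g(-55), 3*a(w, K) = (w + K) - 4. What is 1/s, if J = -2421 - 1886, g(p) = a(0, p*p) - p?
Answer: -1/5369 ≈ -0.00018625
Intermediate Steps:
a(w, K) = -4/3 + K/3 + w/3 (a(w, K) = ((w + K) - 4)/3 = ((K + w) - 4)/3 = (-4 + K + w)/3 = -4/3 + K/3 + w/3)
g(p) = -4/3 - p + p**2/3 (g(p) = (-4/3 + (p*p)/3 + (1/3)*0) - p = (-4/3 + p**2/3 + 0) - p = (-4/3 + p**2/3) - p = -4/3 - p + p**2/3)
J = -4307
s = -5369 (s = -4307 - (-4/3 - 1*(-55) + (1/3)*(-55)**2) = -4307 - (-4/3 + 55 + (1/3)*3025) = -4307 - (-4/3 + 55 + 3025/3) = -4307 - 1*1062 = -4307 - 1062 = -5369)
1/s = 1/(-5369) = -1/5369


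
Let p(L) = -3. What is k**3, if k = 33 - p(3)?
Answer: 46656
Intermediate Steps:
k = 36 (k = 33 - 1*(-3) = 33 + 3 = 36)
k**3 = 36**3 = 46656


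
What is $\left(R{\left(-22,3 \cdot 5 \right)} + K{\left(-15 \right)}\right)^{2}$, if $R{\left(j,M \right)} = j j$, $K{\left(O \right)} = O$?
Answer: $219961$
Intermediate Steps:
$R{\left(j,M \right)} = j^{2}$
$\left(R{\left(-22,3 \cdot 5 \right)} + K{\left(-15 \right)}\right)^{2} = \left(\left(-22\right)^{2} - 15\right)^{2} = \left(484 - 15\right)^{2} = 469^{2} = 219961$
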